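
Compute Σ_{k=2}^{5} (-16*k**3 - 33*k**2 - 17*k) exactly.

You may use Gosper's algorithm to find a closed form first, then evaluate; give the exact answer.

Σ = -5604

r(k) = (16*k**2 + 65*k + 66)/(k*(16*k + 17)) after simplifying.
A = 1, B = 1, C = k**3 + 33*k**2/16 + 17*k/16.
Set up (1)·f(k+1) − (1)·f(k) − (k**3 + 33*k**2/16 + 17*k/16) = 0.
Degrees (0,0,3) ⇒ d ≤ 4.
Coefficient equations give f(k) = k*(k - 1)*(k + 1)*(4*k + 3)/16.
Get s_k = R·t_k = k*(-4*k**3 - 3*k**2 + 4*k + 3) with R(k) = B(k−1)f(k)/C(k) = (k - 1)*(4*k + 3)/(16*k + 17).
s_(k+1) − s_k = k*(-16*k**2 - 33*k - 17) = t_k.
Evaluate s at k=6 and k=2: -5670 and -66; difference -5604.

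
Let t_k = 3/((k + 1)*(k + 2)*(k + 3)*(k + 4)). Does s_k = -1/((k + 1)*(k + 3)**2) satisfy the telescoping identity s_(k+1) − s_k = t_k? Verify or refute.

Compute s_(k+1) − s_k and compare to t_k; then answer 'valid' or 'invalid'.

s_(k+1) = -1/((k + 2)*(k + 4)**2)
s_(k+1) − s_k = -1/((k + 2)*(k + 4)**2) + 1/((k + 1)*(k + 3)**2)
(s_(k+1) − s_k) − t_k = (-4*k - 13)/(k**6 + 17*k**5 + 117*k**4 + 415*k**3 + 794*k**2 + 768*k + 288)

Invalid: residual (-4*k - 13)/(k**6 + 17*k**5 + 117*k**4 + 415*k**3 + 794*k**2 + 768*k + 288) ≠ 0.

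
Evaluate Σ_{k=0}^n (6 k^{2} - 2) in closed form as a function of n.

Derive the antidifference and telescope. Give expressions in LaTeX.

Compute t_(k+1)/t_k: get (3*(k + 1)**2 - 1)/(3*k**2 - 1).
Factor: A=1; B=1; C=k**2 - 1/3.
Solve (1)·f(k+1) − (1)·f(k) = k**2 - 1/3.
From deg A=0, deg B=0, deg C=2: d=3.
Solving with deg f ≤ 3: f(k) = k*(2*k**2 - 3*k - 1)/6.
Certificate R = B(k−1)f/C = k*(2*k**2 - 3*k - 1)/(2*(3*k**2 - 1)) gives s_k = k*(2*k**2 - 3*k - 1).
Δs = 6*k**2 - 2, as required.
Telescope: S(n) = s_(n+1) − s_(0) = 2*n**3 + 3*n**2 - n - 2 − (0) = 2*n**3 + 3*n**2 - n - 2.

S(n) = 2 n^{3} + 3 n^{2} - n - 2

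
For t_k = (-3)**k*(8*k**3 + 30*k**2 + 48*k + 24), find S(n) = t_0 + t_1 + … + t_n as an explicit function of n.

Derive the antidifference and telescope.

S(n) = 3*(-3)**n*(2*n**3 + 9*n**2 + 15*n + 8)

Ratio r(k) = 3*(-4*k**3 - 27*k**2 - 66*k - 55)/(4*k**3 + 15*k**2 + 24*k + 12).
Normal form (A,B,C) = (-3, 1, k**3 + 15*k**2/4 + 6*k + 3).
Key eq: (-3)·f(k+1) = (1)·f(k) + (k**3 + 15*k**2/4 + 6*k + 3).
Degrees (0,0,3) ⇒ d ≤ 3.
A polynomial solution: f(k) = -k*(2*k**2 + 3*k + 3)/8.
R(k) = B(k−1)·f(k)/C(k) = -k*(2*k**2 + 3*k + 3)/(2*(4*k**3 + 15*k**2 + 24*k + 12)); s_k = R·t_k = (-3)**k*k*(-2*k**2 - 3*k - 3).
Check: Δs_k = (-3)**k*(8*k**3 + 30*k**2 + 48*k + 24). ✓
s_(n+1) = 3*(-3)**n*(2*n**3 + 9*n**2 + 15*n + 8) and s_(0) = 0, so S(n) = 3*(-3)**n*(2*n**3 + 9*n**2 + 15*n + 8).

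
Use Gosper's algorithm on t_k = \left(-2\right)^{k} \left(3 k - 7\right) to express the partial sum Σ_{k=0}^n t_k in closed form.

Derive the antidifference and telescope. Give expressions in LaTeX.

t_(k+1)/t_k = 2*(4 - 3*k)/(3*k - 7).
So A=-2 and B=1, with C=k - 7/3.
Key eq: (-2)·f(k+1) = (1)·f(k) + (k - 7/3).
Degrees (0,0,1) ⇒ d ≤ 1.
Solving with deg f ≤ 1: f(k) = -(k - 3)/3.
So s_k = (B(k−1)f/C)·t_k = (-(k - 3)/(3*k - 7))·t_k = (-2)**k*(3 - k).
Verify: (-2)**k*(3*k - 7) matches t_k.
s_(n+1) = (-2)**(n + 1)*(2 - n) and s_(0) = 3, so S(n) = 2*(-2)**n*n - 4*(-2)**n - 3.

S(n) = 2 \left(-2\right)^{n} n - 4 \left(-2\right)^{n} - 3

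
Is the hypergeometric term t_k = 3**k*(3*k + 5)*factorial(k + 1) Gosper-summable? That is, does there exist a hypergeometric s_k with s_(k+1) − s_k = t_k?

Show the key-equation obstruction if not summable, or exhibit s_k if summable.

Yes. s_k = 3**k*factorial(k + 1).

The ratio is 3*(k + 2)*(3*k + 8)/(3*k + 5).
A = 3*k + 6, B = 1, C = k + 5/3.
Set up (3*k + 6)·f(k+1) − (1)·f(k) − (k + 5/3) = 0.
From deg A=1, deg B=0, deg C=1: d=0.
Match coefficients ⇒ f(k) = 1/3.
So s_k = (B(k−1)f/C)·t_k = (1/(3*k + 5))·t_k = 3**k*factorial(k + 1).
s_(k+1) − s_k = 3**k*(3*k + 5)*factorial(k + 1) = t_k.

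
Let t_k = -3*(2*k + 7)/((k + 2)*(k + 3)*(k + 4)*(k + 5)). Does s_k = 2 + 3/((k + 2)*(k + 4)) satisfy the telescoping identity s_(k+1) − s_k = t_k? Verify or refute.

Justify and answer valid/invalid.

s_(k+1) = 2 + 3/((k + 3)*(k + 5))
s_(k+1) − s_k = 3*(-2*k - 7)/(k**4 + 14*k**3 + 71*k**2 + 154*k + 120)
(s_(k+1) − s_k) − t_k = 0

valid (s_(k+1) − s_k reduces to t_k)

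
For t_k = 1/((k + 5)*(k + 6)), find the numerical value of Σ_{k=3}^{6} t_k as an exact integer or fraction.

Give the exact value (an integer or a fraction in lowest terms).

Σ = 1/24

Ratio r(k) = (k + 5)/(k + 7).
Normal form (A,B,C) = (k + 5, k + 7, 1).
Solve (k + 5)·f(k+1) − (k + 6)·f(k) = 1.
From deg A=1, deg B=1, deg C=0: d=1.
Coefficient equations give f(k) = k/5.
Get s_k = R·t_k = k/(5*(k + 5)) with R(k) = B(k−1)f(k)/C(k) = k*(k + 6)/5.
s_(k+1) − s_k = 1/(k**2 + 11*k + 30) = t_k.
Evaluate s at k=7 and k=3: 7/60 and 3/40; difference 1/24.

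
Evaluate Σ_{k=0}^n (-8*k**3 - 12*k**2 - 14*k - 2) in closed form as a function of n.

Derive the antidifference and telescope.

The ratio is (4*k**3 + 18*k**2 + 31*k + 18)/(4*k**3 + 6*k**2 + 7*k + 1).
Factor: A=1; B=1; C=k**3 + 3*k**2/2 + 7*k/4 + 1/4.
Need (1)·f(k+1) − (1)·f(k) = k**3 + 3*k**2/2 + 7*k/4 + 1/4.
From deg A=0, deg B=0, deg C=3: d=4.
Solving with deg f ≤ 4: f(k) = k*(2*k**3 + 3*k - 3)/8.
So s_k = (B(k−1)f/C)·t_k = (k*(2*k**3 + 3*k - 3)/(2*(4*k**3 + 6*k**2 + 7*k + 1)))·t_k = k*(-2*k**3 - 3*k + 3).
Δs = -8*k**3 - 12*k**2 - 14*k - 2, as required.
s_(n+1) = -2*n**4 - 8*n**3 - 15*n**2 - 11*n - 2 and s_(0) = 0, so S(n) = -2*n**4 - 8*n**3 - 15*n**2 - 11*n - 2.

S(n) = -2*n**4 - 8*n**3 - 15*n**2 - 11*n - 2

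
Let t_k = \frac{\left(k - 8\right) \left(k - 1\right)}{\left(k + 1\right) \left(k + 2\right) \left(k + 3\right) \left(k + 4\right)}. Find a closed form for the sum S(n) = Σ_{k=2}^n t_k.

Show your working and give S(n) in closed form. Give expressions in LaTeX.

S(n) = \frac{n \left(1 - n\right)}{n^{3} + 9 n^{2} + 26 n + 24}

The ratio is k*(k - 7)*(k + 1)/((k - 8)*(k - 1)*(k + 5)).
Normal form (A,B,C) = (k + 1, k + 5, k**2 - 9*k + 8).
Key eq: (k + 1)·f(k+1) = (k + 4)·f(k) + (k**2 - 9*k + 8).
deg f ≤ 3 (via 1,1,2).
Solving with deg f ≤ 3: f(k) = k*(k**2 + 3*k + 20)/3.
Then R = B(k−1)f/C = k*(k + 4)*(k**2 + 3*k + 20)/(3*(k - 8)*(k - 1)), so s_k = R(k)·t_k = k*(k**2 + 3*k + 20)/(3*(k**3 + 6*k**2 + 11*k + 6)).
s_(k+1) − s_k = (k**2 - 9*k + 8)/(k**4 + 10*k**3 + 35*k**2 + 50*k + 24) = t_k.
s_(n+1) = (n**3 + 6*n**2 + 29*n + 24)/(3*(n**3 + 9*n**2 + 26*n + 24)) and s_(2) = 1/3, so S(n) = n*(1 - n)/(n**3 + 9*n**2 + 26*n + 24).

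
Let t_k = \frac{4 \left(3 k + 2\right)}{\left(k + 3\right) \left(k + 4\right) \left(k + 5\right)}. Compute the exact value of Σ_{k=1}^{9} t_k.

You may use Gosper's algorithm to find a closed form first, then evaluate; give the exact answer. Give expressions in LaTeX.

The ratio is (k + 3)*(3*k + 5)/((k + 6)*(3*k + 2)).
So A=k + 3 and B=k + 6, with C=k + 2/3.
Key eq: (k + 3)·f(k+1) = (k + 5)·f(k) + (k + 2/3).
From deg A=1, deg B=1, deg C=1: d=2.
A polynomial solution: f(k) = k*(11*k + 5)/72.
Get s_k = R·t_k = k*(11*k + 5)/(6*(k + 3)*(k + 4)) with R(k) = B(k−1)f(k)/C(k) = k*(k + 5)*(11*k + 5)/(24*(3*k + 2)).
Check: Δs_k = 4*(3*k + 2)/(k**3 + 12*k**2 + 47*k + 60). ✓
Telescoping: Σ = s_(10) − s_(1) = 575/546 − (2/15) = 837/910.

Σ = 837/910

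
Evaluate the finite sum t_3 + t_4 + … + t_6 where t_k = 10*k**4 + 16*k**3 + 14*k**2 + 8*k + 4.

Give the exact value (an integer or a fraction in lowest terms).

r(k) = (5*k**4 + 28*k**3 + 61*k**2 + 62*k + 26)/(5*k**4 + 8*k**3 + 7*k**2 + 4*k + 2) after simplifying.
So A=1 and B=1, with C=k**4 + 8*k**3/5 + 7*k**2/5 + 4*k/5 + 2/5.
Set up (1)·f(k+1) − (1)·f(k) − (k**4 + 8*k**3/5 + 7*k**2/5 + 4*k/5 + 2/5) = 0.
deg f ≤ 5 (via 0,0,4).
Coefficient equations give f(k) = k*(2*k**4 - k**3 + k + 2)/10.
So s_k = (B(k−1)f/C)·t_k = (k*(2*k**4 - k**3 + k + 2)/(2*(5*k**4 + 8*k**3 + 7*k**2 + 4*k + 2)))·t_k = k*(2*k**4 - k**3 + k + 2).
Verify: 10*k**4 + 16*k**3 + 14*k**2 + 8*k + 4 matches t_k.
Evaluate s at k=7 and k=3: 31276 and 420; difference 30856.

Σ = 30856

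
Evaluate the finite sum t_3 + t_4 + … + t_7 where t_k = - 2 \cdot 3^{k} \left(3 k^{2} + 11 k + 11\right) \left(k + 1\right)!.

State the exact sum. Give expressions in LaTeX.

Σ = -42855397056

The ratio is 3*(3*k**3 + 23*k**2 + 59*k + 50)/(3*k**2 + 11*k + 11).
Gosper form: A/B · C(k+1)/C(k) with A=3*k + 6, B=1, C=k**2 + 11*k/3 + 11/3.
Key eq: (3*k + 6)·f(k+1) = (1)·f(k) + (k**2 + 11*k/3 + 11/3).
From deg A=1, deg B=0, deg C=2: d=1.
Solve for f: f(k) = (k + 1)/3 (degree 1 ≤ 1).
Get s_k = R·t_k = -2*3**k*(k + 1)*factorial(k + 1) with R(k) = B(k−1)f(k)/C(k) = (k + 1)/(3*k**2 + 11*k + 11).
Δs = -2*3**k*(3*k**2 + 11*k + 11)*factorial(k + 1), as required.
Σ_(k=3)^(7) t_k = s_(8) − s_(3) = -42855402240 − (-5184) = -42855397056.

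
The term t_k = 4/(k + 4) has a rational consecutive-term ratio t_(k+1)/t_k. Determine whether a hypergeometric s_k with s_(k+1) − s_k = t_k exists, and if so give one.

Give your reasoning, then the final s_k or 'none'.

t_(k+1)/t_k = (k + 4)/(k + 5).
A = k + 4, B = k + 5, C = 1.
Set up (k + 4)·f(k+1) − (k + 4)·f(k) − (1) = 0.
Bound: deg f ≤ 0.
Put f(k) = c0: A·f(k+1) − B(k−1)·f(k) − C = -1; need -1 = 0 — inconsistent ⇒ no f, not summable.

none (Gosper's algorithm certifies no s_k)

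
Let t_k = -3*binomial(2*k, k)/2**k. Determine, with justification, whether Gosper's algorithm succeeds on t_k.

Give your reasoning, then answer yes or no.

No. Not Gosper-summable.

Compute t_(k+1)/t_k: get (2*k + 1)/(k + 1).
A = 2*k + 1, B = k + 1, C = 1.
Need (2*k + 1)·f(k+1) − (k)·f(k) = 1.
deg f ≤ -1 (via 1,1,0).
deg f ≤ -1 is impossible — no certificate.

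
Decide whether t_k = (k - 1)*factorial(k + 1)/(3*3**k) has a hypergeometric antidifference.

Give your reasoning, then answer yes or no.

Yes. s_k = factorial(k + 1)/3**k.

t_(k+1)/t_k = k*(k + 2)/(3*(k - 1)).
So A=k/3 + 2/3 and B=1, with C=k - 1.
Set up (k/3 + 2/3)·f(k+1) − (1)·f(k) − (k - 1) = 0.
deg f ≤ 0 (via 1,0,1).
Solve for f: f(k) = 3 (degree 0 ≤ 0).
Certificate R = B(k−1)f/C = 3/(k - 1) gives s_k = factorial(k + 1)/3**k.
Check: Δs_k = (k - 1)*factorial(k + 1)/(3*3**k). ✓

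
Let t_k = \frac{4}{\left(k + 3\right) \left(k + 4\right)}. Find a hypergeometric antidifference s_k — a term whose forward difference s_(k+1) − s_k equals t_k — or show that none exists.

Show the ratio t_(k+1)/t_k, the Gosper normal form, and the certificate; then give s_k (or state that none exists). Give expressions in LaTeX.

s_k = \frac{4 k}{3 \left(k + 3\right)}

r(k) = (k + 3)/(k + 5) after simplifying.
Gosper form: A/B · C(k+1)/C(k) with A=k + 3, B=k + 5, C=1.
f must satisfy (k + 3)·f(k+1) − (k + 4)·f(k) = 1.
Degrees (1,1,0) ⇒ d ≤ 1.
Match coefficients ⇒ f(k) = k/3.
So s_k = (B(k−1)f/C)·t_k = (k*(k + 4)/3)·t_k = 4*k/(3*(k + 3)).
Δs = 4/(k**2 + 7*k + 12), as required.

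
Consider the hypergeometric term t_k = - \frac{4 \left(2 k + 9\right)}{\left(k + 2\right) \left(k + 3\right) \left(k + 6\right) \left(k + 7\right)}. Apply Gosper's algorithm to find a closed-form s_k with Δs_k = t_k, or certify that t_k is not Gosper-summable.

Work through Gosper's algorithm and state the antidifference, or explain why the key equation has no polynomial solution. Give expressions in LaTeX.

t_(k+1)/t_k = (k + 2)*(k + 6)*(2*k + 11)/((k + 4)*(k + 8)*(2*k + 9)).
Factor: A=k + 2; B=k + 8; C=k**3 + 27*k**2/2 + 121*k/2 + 90.
Solve (k + 2)·f(k+1) − (k + 7)·f(k) = k**3 + 27*k**2/2 + 121*k/2 + 90.
Bound: deg f ≤ 5.
Solve for f: f(k) = k*(k + 3)*(k + 4)*(k + 5)*(k + 8)/24 (degree 5 ≤ 5).
So s_k = (B(k−1)f/C)·t_k = (k*(k + 3)*(k + 7)*(k + 8)/(12*(2*k + 9)))·t_k = k*(-k - 8)/(3*(k**2 + 8*k + 12)).
Δs = 4*(-2*k - 9)/(k**4 + 18*k**3 + 113*k**2 + 288*k + 252), as required.

s_k = \frac{k \left(- k - 8\right)}{3 \left(k^{2} + 8 k + 12\right)}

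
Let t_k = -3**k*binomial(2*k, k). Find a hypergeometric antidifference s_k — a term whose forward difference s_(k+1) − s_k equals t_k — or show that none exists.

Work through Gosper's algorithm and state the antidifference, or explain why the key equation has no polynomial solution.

no hypergeometric antidifference exists

Compute t_(k+1)/t_k: get 6*(2*k + 1)/(k + 1).
Take A(k)=12*k + 6, B(k)=k + 1, C(k)=1.
Solve (12*k + 6)·f(k+1) − (k)·f(k) = 1.
deg f ≤ -1 (via 1,1,0).
Negative degree bound (-1): no f exists, t_k not Gosper-summable.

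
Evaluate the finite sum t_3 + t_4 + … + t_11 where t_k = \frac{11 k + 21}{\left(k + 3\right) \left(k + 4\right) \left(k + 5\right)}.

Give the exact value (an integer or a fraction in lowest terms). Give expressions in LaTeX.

t_(k+1)/t_k = (k + 3)*(11*k + 32)/((k + 6)*(11*k + 21)).
Take A(k)=k + 3, B(k)=k + 6, C(k)=k + 21/11.
f must satisfy (k + 3)·f(k+1) − (k + 5)·f(k) = k + 21/11.
deg f ≤ 2 (via 1,1,1).
Solve for f: f(k) = k*(9*k + 19)/44 (degree 2 ≤ 2).
So s_k = (B(k−1)f/C)·t_k = (k*(k + 5)*(9*k + 19)/(4*(11*k + 21)))·t_k = k*(9*k + 19)/(4*(k + 3)*(k + 4)).
Check: Δs_k = (11*k + 21)/(k**3 + 12*k**2 + 47*k + 60). ✓
Sum = s_(12) − s_(3); s_(12) = 127/80, s_(3) = 23/28 ⇒ 429/560.

Σ = 429/560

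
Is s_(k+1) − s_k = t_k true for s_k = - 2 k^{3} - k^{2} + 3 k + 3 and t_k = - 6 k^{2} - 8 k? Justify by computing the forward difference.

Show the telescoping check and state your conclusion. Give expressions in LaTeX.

s_(k+1) = -2*k**3 - 7*k**2 - 5*k + 3
s_(k+1) − s_k = 2*k*(-3*k - 4)
(s_(k+1) − s_k) − t_k = 0

valid (s_(k+1) − s_k reduces to t_k)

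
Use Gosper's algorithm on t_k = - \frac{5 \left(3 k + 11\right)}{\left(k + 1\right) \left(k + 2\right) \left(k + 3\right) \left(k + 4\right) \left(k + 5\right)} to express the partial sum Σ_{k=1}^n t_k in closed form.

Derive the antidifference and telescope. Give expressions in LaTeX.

S(n) = \frac{n \left(- n^{2} - 10 n - 31\right)}{6 \left(n^{3} + 10 n^{2} + 31 n + 30\right)}

Step 1: r(k) = (k + 1)*(3*k + 14)/((k + 6)*(3*k + 11)).
Take A(k)=k + 1, B(k)=k + 6, C(k)=k + 11/3.
Need (k + 1)·f(k+1) − (k + 5)·f(k) = k + 11/3.
Degrees (1,1,1) ⇒ d ≤ 4.
Solving with deg f ≤ 4: f(k) = k*(k + 3)*(k**2 + 7*k + 14)/24.
R(k) = B(k−1)·f(k)/C(k) = k*(k + 3)*(k + 5)*(k**2 + 7*k + 14)/(8*(3*k + 11)); s_k = R·t_k = 5*k*(-k**2 - 7*k - 14)/(8*(k**3 + 7*k**2 + 14*k + 8)).
Check: Δs_k = 5*(-3*k - 11)/(k**5 + 15*k**4 + 85*k**3 + 225*k**2 + 274*k + 120). ✓
Evaluate: s_(n+1) = 5*(-n**3 - 10*n**2 - 31*n - 22)/(8*(n**3 + 10*n**2 + 31*n + 30)); subtract s_(1) = -11/24 ⇒ S(n) = n*(-n**2 - 10*n - 31)/(6*(n**3 + 10*n**2 + 31*n + 30)).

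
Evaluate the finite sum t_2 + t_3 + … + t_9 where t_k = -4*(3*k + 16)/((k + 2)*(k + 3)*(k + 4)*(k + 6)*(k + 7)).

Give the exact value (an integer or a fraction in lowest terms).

Σ = -73/3120

The ratio is (k + 2)*(k + 6)*(3*k + 19)/((k + 5)*(k + 8)*(3*k + 16)).
Factor: A=k + 2; B=k + 8; C=k**2 + 31*k/3 + 80/3.
f must satisfy (k + 2)·f(k+1) − (k + 7)·f(k) = k**2 + 31*k/3 + 80/3.
deg f ≤ 5 (via 1,1,2).
A polynomial solution: f(k) = k*(k + 4)*(k + 5)*(k**2 + 11*k + 36)/108.
Get s_k = R·t_k = k*(-k**2 - 11*k - 36)/(9*(k**3 + 11*k**2 + 36*k + 36)) with R(k) = B(k−1)f(k)/C(k) = k*(k + 4)*(k + 7)*(k**2 + 11*k + 36)/(36*(3*k + 16)).
s_(k+1) − s_k = 4*(-3*k - 16)/(k**5 + 22*k**4 + 185*k**3 + 740*k**2 + 1404*k + 1008) = t_k.
Telescoping: Σ = s_(10) − s_(2) = -205/1872 − (-31/360) = -73/3120.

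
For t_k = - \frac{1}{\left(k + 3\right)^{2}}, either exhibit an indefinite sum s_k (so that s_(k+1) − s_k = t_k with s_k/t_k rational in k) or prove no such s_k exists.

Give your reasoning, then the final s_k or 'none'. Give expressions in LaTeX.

Ratio r(k) = (k + 3)**2/(k + 4)**2.
Factor: A=k**2 + 6*k + 9; B=k**2 + 8*k + 16; C=1.
Need (k**2 + 6*k + 9)·f(k+1) − (k**2 + 6*k + 9)·f(k) = 1.
deg f ≤ 0 (via 2,2,0).
Write f(k) = c0. Then LHS − RHS = -1, requiring -1 = 0: contradictory. No certificate.

none — t_k is not Gosper-summable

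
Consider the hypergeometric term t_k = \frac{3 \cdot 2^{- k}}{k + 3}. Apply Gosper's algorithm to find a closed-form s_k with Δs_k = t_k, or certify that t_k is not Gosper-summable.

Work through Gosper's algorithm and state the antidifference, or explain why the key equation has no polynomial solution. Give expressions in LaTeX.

Compute t_(k+1)/t_k: get (k + 3)/(2*(k + 4)).
Factor: A=k/2 + 3/2; B=k + 4; C=1.
f must satisfy (k/2 + 3/2)·f(k+1) − (k + 3)·f(k) = 1.
Bound: deg f ≤ -1.
deg f ≤ -1 is impossible — no certificate.

none (Gosper's algorithm certifies no s_k)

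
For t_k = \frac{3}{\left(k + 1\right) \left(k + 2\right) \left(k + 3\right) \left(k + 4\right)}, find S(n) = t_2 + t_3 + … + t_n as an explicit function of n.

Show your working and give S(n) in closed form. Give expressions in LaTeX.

S(n) = \frac{n^{3} + 9 n^{2} + 26 n - 36}{60 \left(n^{3} + 9 n^{2} + 26 n + 24\right)}

t_(k+1)/t_k = (k + 1)/(k + 5).
So A=k + 1 and B=k + 5, with C=1.
f must satisfy (k + 1)·f(k+1) − (k + 4)·f(k) = 1.
Bound: deg f ≤ 3.
Match coefficients ⇒ f(k) = k*(k**2 + 6*k + 11)/18.
So s_k = (B(k−1)f/C)·t_k = (k*(k + 4)*(k**2 + 6*k + 11)/18)·t_k = k*(k**2 + 6*k + 11)/(6*(k + 1)*(k + 2)*(k + 3)).
Check: Δs_k = 3/(k**4 + 10*k**3 + 35*k**2 + 50*k + 24). ✓
Σ_(k=2)^n t_k = s_(n+1) − s_(2) = ((n**3 + 9*n**2 + 26*n + 18)/(6*(n**3 + 9*n**2 + 26*n + 24))) − (3/20), i.e. (n**3 + 9*n**2 + 26*n - 36)/(60*(n**3 + 9*n**2 + 26*n + 24)).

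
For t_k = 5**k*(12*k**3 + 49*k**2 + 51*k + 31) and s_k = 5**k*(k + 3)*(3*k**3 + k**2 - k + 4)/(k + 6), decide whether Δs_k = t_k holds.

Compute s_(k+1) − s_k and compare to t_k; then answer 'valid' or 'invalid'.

s_(k+1) = 5**(k + 1)*(k + 4)*(-k + 3*(k + 1)**3 + (k + 1)**2 + 3)/(k + 7)
s_(k+1) − s_k = 5**k*(12*k**5 + 169*k**4 + 838*k**3 + 1720*k**2 + 1531*k + 756)/(k**2 + 13*k + 42)
(s_(k+1) − s_k) − t_k = 5**k*(-36*k**4 - 354*k**3 - 1032*k**2 - 1014*k - 546)/(k**2 + 13*k + 42)

Invalid: residual 5**k*(-36*k**4 - 354*k**3 - 1032*k**2 - 1014*k - 546)/(k**2 + 13*k + 42) ≠ 0.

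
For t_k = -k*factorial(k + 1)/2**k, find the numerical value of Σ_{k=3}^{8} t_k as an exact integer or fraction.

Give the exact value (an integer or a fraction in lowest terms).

Σ = -14169

t_(k+1)/t_k = (k + 1)*(k + 2)/(2*k).
So A=k/2 + 1 and B=1, with C=k.
f must satisfy (k/2 + 1)·f(k+1) − (1)·f(k) = k.
Degrees (1,0,1) ⇒ d ≤ 0.
A polynomial solution: f(k) = 2.
Certificate R = B(k−1)f/C = 2/k gives s_k = -2**(1 - k)*factorial(k + 1).
Check: Δs_k = -k*factorial(k + 1)/2**k. ✓
Evaluate s at k=9 and k=3: -14175 and -6; difference -14169.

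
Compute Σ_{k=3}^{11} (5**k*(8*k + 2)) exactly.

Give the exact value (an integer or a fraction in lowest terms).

Step 1: r(k) = 5*(4*k + 5)/(4*k + 1).
Factor: A=5; B=1; C=k + 1/4.
f must satisfy (5)·f(k+1) − (1)·f(k) = k + 1/4.
Degrees (0,0,1) ⇒ d ≤ 1.
A polynomial solution: f(k) = (k - 1)/4.
So s_k = (B(k−1)f/C)·t_k = ((k - 1)/(4*k + 1))·t_k = 2*5**k*(k - 1).
s_(k+1) − s_k = 5**k*(8*k + 2) = t_k.
Telescoping: Σ = s_(12) − s_(3) = 5371093750 − (500) = 5371093250.

Σ = 5371093250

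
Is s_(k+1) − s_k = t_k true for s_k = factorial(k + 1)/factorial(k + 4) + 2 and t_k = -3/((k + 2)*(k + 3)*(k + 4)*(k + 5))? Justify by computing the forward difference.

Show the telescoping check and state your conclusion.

s_(k+1) = factorial(k + 2)/factorial(k + 5) + 2
s_(k+1) − s_k = -3/((k + 2)*(k + 3)*(k + 4)*(k + 5))
(s_(k+1) − s_k) − t_k = 0

Valid — Δs_k = t_k.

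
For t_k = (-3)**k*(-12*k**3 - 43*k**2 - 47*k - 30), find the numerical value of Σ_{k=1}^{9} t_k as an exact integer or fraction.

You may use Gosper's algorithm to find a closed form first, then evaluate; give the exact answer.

Ratio r(k) = 3*(-12*k**3 - 79*k**2 - 169*k - 132)/(12*k**3 + 43*k**2 + 47*k + 30).
Factor: A=-3; B=1; C=k**3 + 43*k**2/12 + 47*k/12 + 5/2.
Key eq: (-3)·f(k+1) = (1)·f(k) + (k**3 + 43*k**2/12 + 47*k/12 + 5/2).
From deg A=0, deg B=0, deg C=3: d=3.
Coefficient equations give f(k) = -(3*k**3 + 4*k**2 - k + 3)/12.
Then R = B(k−1)f/C = -(3*k**3 + 4*k**2 - k + 3)/(12*k**3 + 43*k**2 + 47*k + 30), so s_k = R(k)·t_k = (-3)**k*(3*k**3 + 4*k**2 - k + 3).
s_(k+1) − s_k = (-3)**k*(-12*k**3 - 43*k**2 - 47*k - 30) = t_k.
Telescoping: Σ = s_(10) − s_(1) = 200353257 − (-27) = 200353284.

Σ = 200353284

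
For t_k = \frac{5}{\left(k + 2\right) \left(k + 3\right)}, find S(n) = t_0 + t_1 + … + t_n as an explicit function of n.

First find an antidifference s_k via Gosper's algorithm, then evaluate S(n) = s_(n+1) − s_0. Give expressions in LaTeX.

The ratio is (k + 2)/(k + 4).
So A=k + 2 and B=k + 4, with C=1.
Solve (k + 2)·f(k+1) − (k + 3)·f(k) = 1.
From deg A=1, deg B=1, deg C=0: d=1.
Coefficient equations give f(k) = k/2.
Get s_k = R·t_k = 5*k/(2*(k + 2)) with R(k) = B(k−1)f(k)/C(k) = k*(k + 3)/2.
Check: Δs_k = 5/(k**2 + 5*k + 6). ✓
Σ_(k=0)^n t_k = s_(n+1) − s_(0) = (5*(n + 1)/(2*(n + 3))) − (0), i.e. 5*(n + 1)/(2*(n + 3)).

S(n) = \frac{5 \left(n + 1\right)}{2 \left(n + 3\right)}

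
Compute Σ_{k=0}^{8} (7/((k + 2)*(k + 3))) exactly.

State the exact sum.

Σ = 63/22

t_(k+1)/t_k = (k + 2)/(k + 4).
Normal form (A,B,C) = (k + 2, k + 4, 1).
Need (k + 2)·f(k+1) − (k + 3)·f(k) = 1.
d = 1 from the (1,1,0) case.
Solving with deg f ≤ 1: f(k) = k/2.
Get s_k = R·t_k = 7*k/(2*(k + 2)) with R(k) = B(k−1)f(k)/C(k) = k*(k + 3)/2.
Δs = 7/(k**2 + 5*k + 6), as required.
Σ_(k=0)^(8) t_k = s_(9) − s_(0) = 63/22 − (0) = 63/22.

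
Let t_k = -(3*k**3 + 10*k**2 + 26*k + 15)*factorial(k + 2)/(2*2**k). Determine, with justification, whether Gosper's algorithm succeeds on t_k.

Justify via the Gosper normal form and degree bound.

Compute t_(k+1)/t_k: get (3*k**4 + 28*k**3 + 112*k**2 + 219*k + 162)/(2*(3*k**3 + 10*k**2 + 26*k + 15)).
Normal form (A,B,C) = (k/2 + 3/2, 1, k**3 + 10*k**2/3 + 26*k/3 + 5).
Set up (k/2 + 3/2)·f(k+1) − (1)·f(k) − (k**3 + 10*k**2/3 + 26*k/3 + 5) = 0.
deg f ≤ 2 (via 1,0,3).
Coefficient equations give f(k) = 2*(3*k**2 + k + 3)/3.
Get s_k = R·t_k = -(3*k**2 + k + 3)*factorial(k + 2)/2**k with R(k) = B(k−1)f(k)/C(k) = 2*(3*k**2 + k + 3)/(3*k**3 + 10*k**2 + 26*k + 15).
s_(k+1) − s_k = -(3*k**3 + 10*k**2 + 26*k + 15)*factorial(k + 2)/(2*2**k) = t_k.

Yes. s_k = -(3*k**2 + k + 3)*factorial(k + 2)/2**k.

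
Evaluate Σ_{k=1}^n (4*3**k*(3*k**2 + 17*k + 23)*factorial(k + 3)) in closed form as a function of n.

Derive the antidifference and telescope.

The ratio is 3*(3*k**3 + 35*k**2 + 135*k + 172)/(3*k**2 + 17*k + 23).
So A=3*k + 12 and B=1, with C=k**2 + 17*k/3 + 23/3.
Set up (3*k + 12)·f(k+1) − (1)·f(k) − (k**2 + 17*k/3 + 23/3) = 0.
Degrees (1,0,2) ⇒ d ≤ 1.
Coefficient equations give f(k) = (k + 1)/3.
R(k) = B(k−1)·f(k)/C(k) = (k + 1)/(3*k**2 + 17*k + 23); s_k = R·t_k = 4*3**k*(k + 1)*factorial(k + 3).
Check: Δs_k = 4*3**k*(3*k**2 + 17*k + 23)*factorial(k + 3). ✓
s_(n+1) = 12*3**n*(n + 2)*factorial(n + 4) and s_(1) = 576, so S(n) = 12*3**n*n*factorial(n + 4) + 24*3**n*factorial(n + 4) - 576.

S(n) = 12*3**n*n*factorial(n + 4) + 24*3**n*factorial(n + 4) - 576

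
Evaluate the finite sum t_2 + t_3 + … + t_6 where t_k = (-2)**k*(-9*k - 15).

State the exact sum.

Σ = -3108

r(k) = 2*(-3*k - 8)/(3*k + 5) after simplifying.
A = -2, B = 1, C = k + 5/3.
Solve (-2)·f(k+1) − (1)·f(k) = k + 5/3.
Bound: deg f ≤ 1.
Solve for f: f(k) = -(k + 1)/3 (degree 1 ≤ 1).
Certificate R = B(k−1)f/C = -(k + 1)/(3*k + 5) gives s_k = 3*(-2)**k*(k + 1).
s_(k+1) − s_k = (-2)**k*(-9*k - 15) = t_k.
Σ_(k=2)^(6) t_k = s_(7) − s_(2) = -3072 − (36) = -3108.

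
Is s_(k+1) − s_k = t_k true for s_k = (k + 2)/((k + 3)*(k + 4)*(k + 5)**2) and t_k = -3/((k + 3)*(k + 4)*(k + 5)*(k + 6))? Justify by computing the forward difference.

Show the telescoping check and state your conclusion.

Invalid: residual 3*(4*k + 21)/(k**6 + 29*k**5 + 347*k**4 + 2191*k**3 + 7692*k**2 + 14220*k + 10800) ≠ 0.

s_(k+1) = (k + 3)/((k + 4)*(k + 5)*(k + 6)**2)
s_(k+1) − s_k = (-(k + 2)*(k + 6)**2 + (k + 3)**2*(k + 5))/((k + 3)*(k + 4)*(k + 5)**2*(k + 6)**2)
(s_(k+1) − s_k) − t_k = 3*(4*k + 21)/(k**6 + 29*k**5 + 347*k**4 + 2191*k**3 + 7692*k**2 + 14220*k + 10800)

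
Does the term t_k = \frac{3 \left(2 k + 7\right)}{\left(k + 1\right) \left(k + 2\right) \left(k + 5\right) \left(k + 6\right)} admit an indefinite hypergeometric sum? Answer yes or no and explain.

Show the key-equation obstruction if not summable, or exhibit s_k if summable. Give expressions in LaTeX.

t_(k+1)/t_k = (k + 1)*(k + 5)*(2*k + 9)/((k + 3)*(k + 7)*(2*k + 7)).
Gosper form: A/B · C(k+1)/C(k) with A=k + 1, B=k + 7, C=k**3 + 21*k**2/2 + 73*k/2 + 42.
Solve (k + 1)·f(k+1) − (k + 6)·f(k) = k**3 + 21*k**2/2 + 73*k/2 + 42.
Bound: deg f ≤ 5.
A polynomial solution: f(k) = k*(k + 2)*(k + 3)*(k + 4)*(k + 6)/10.
Certificate R = B(k−1)f/C = k*(k + 2)*(k + 6)**2/(5*(2*k + 7)) gives s_k = 3*k*(k + 6)/(5*(k**2 + 6*k + 5)).
Check: Δs_k = 3*(2*k + 7)/(k**4 + 14*k**3 + 65*k**2 + 112*k + 60). ✓

Yes. s_k = \frac{3 k \left(k + 6\right)}{5 \left(k^{2} + 6 k + 5\right)}.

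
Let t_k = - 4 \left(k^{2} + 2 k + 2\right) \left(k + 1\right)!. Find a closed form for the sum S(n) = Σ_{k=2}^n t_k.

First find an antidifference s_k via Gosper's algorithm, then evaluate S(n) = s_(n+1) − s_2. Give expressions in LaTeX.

Step 1: r(k) = (k + 2)*(2*k + (k + 1)**2 + 4)/(k**2 + 2*k + 2).
Take A(k)=k + 2, B(k)=1, C(k)=k**2 + 2*k + 2.
f must satisfy (k + 2)·f(k+1) − (1)·f(k) = k**2 + 2*k + 2.
Degrees (1,0,2) ⇒ d ≤ 1.
A polynomial solution: f(k) = k.
So s_k = (B(k−1)f/C)·t_k = (k/(k**2 + 2*k + 2))·t_k = -4*k*factorial(k + 1).
Check: Δs_k = -4*(k**2 + 2*k + 2)*factorial(k + 1). ✓
Telescope: S(n) = s_(n+1) − s_(2) = -4*(n + 1)*factorial(n + 2) − (-48) = -4*n*factorial(n + 2) - 4*factorial(n + 2) + 48.

S(n) = - 4 n \left(n + 2\right)! - 4 \left(n + 2\right)! + 48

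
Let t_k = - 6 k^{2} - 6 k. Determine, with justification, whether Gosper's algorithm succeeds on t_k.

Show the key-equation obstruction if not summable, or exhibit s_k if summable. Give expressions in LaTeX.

Yes. s_k = 2 k \left(1 - k^{2}\right).

r(k) = (k + 2)/k after simplifying.
Gosper form: A/B · C(k+1)/C(k) with A=1, B=1, C=k**2 + k.
Solve (1)·f(k+1) − (1)·f(k) = k**2 + k.
Bound: deg f ≤ 3.
Solve for f: f(k) = k*(k - 1)*(k + 1)/3 (degree 3 ≤ 3).
Certificate R = B(k−1)f/C = (k - 1)/3 gives s_k = 2*k*(1 - k**2).
s_(k+1) − s_k = 6*k*(-k - 1) = t_k.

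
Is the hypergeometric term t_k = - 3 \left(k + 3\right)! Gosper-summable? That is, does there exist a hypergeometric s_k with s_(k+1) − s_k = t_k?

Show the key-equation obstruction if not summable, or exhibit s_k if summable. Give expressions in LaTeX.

No — negative degree bound, so no certificate f.

The ratio is k + 4.
Normal form (A,B,C) = (k + 4, 1, 1).
Set up (k + 4)·f(k+1) − (1)·f(k) − (1) = 0.
Degrees (1,0,0) ⇒ d ≤ -1.
Negative degree bound (-1): no f exists, t_k not Gosper-summable.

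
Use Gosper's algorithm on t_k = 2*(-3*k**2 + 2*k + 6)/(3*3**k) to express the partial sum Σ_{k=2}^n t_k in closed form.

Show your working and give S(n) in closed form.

Step 1: r(k) = (3*k**2 + 4*k - 5)/(3*(3*k**2 - 2*k - 6)).
Take A(k)=1/3, B(k)=1, C(k)=k**2 - 2*k/3 - 2.
Set up (1/3)·f(k+1) − (1)·f(k) − (k**2 - 2*k/3 - 2) = 0.
deg f ≤ 2 (via 0,0,2).
Solve for f: f(k) = -(k - 1)*(3*k + 4)/2 (degree 2 ≤ 2).
So s_k = (B(k−1)f/C)·t_k = (-3*(k - 1)*(3*k + 4)/(2*(3*k**2 - 2*k - 6)))·t_k = (3*k**2 + k - 4)/3**k.
Δs = 2*(-3*k**2 + 2*k + 6)/(3*3**k), as required.
Σ_(k=2)^n t_k = s_(n+1) − s_(2) = (3**(-n - 1)*n*(3*n + 7)) − (10/9), i.e. 3**(-n - 2)*(-10*3**n + 9*n**2 + 21*n).

S(n) = 3**(-n - 2)*(-10*3**n + 9*n**2 + 21*n)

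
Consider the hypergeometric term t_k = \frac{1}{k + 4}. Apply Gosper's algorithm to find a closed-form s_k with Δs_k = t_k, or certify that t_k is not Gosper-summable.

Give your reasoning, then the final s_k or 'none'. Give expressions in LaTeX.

not Gosper-summable; s_k does not exist

Compute t_(k+1)/t_k: get (k + 4)/(k + 5).
Normal form (A,B,C) = (k + 4, k + 5, 1).
Need (k + 4)·f(k+1) − (k + 4)·f(k) = 1.
deg f ≤ 0 (via 1,1,0).
Generic f = c0 gives residual -1; -1 = 0 cannot hold, so t_k is not Gosper-summable.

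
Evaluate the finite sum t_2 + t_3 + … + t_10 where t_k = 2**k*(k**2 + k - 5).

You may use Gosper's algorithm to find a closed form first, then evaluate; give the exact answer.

Step 1: r(k) = 2*(k**2 + 3*k - 3)/(k**2 + k - 5).
So A=2 and B=1, with C=k**2 + k - 5.
Set up (2)·f(k+1) − (1)·f(k) − (k**2 + k - 5) = 0.
deg f ≤ 2 (via 0,0,2).
Solving with deg f ≤ 2: f(k) = k**2 - 3*k - 1.
Certificate R = B(k−1)f/C = (k**2 - 3*k - 1)/(k**2 + k - 5) gives s_k = 2**k*(k**2 - 3*k - 1).
Check: Δs_k = 2**k*(k**2 + k - 5). ✓
Evaluate s at k=11 and k=2: 178176 and -12; difference 178188.

Σ = 178188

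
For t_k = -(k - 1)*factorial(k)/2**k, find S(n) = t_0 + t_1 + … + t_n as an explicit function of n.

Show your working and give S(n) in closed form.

The ratio is k*(k + 1)/(2*(k - 1)).
Gosper form: A/B · C(k+1)/C(k) with A=k/2 + 1/2, B=1, C=k - 1.
Solve (k/2 + 1/2)·f(k+1) − (1)·f(k) = k - 1.
d = 0 from the (1,0,1) case.
A polynomial solution: f(k) = 2.
Get s_k = R·t_k = -2**(1 - k)*factorial(k) with R(k) = B(k−1)f(k)/C(k) = 2/(k - 1).
Check: Δs_k = -(k - 1)*factorial(k)/2**k. ✓
Telescope: S(n) = s_(n+1) − s_(0) = -factorial(n + 1)/2**n − (-2) = 2 - factorial(n + 1)/2**n.

S(n) = 2 - factorial(n + 1)/2**n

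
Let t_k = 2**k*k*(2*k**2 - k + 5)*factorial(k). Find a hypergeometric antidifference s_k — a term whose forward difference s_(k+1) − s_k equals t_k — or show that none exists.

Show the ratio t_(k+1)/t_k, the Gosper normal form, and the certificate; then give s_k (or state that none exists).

s_k = 2**k*(k**2 - 3*k + 4)*factorial(k)

r(k) = 2*(k + 1)**2*(-k + 2*(k + 1)**2 + 4)/(k*(2*k**2 - k + 5)) after simplifying.
Take A(k)=2*k + 2, B(k)=1, C(k)=k**3 - k**2/2 + 5*k/2.
f must satisfy (2*k + 2)·f(k+1) − (1)·f(k) = k**3 - k**2/2 + 5*k/2.
deg f ≤ 2 (via 1,0,3).
Coefficient equations give f(k) = (k**2 - 3*k + 4)/2.
Get s_k = R·t_k = 2**k*(k**2 - 3*k + 4)*factorial(k) with R(k) = B(k−1)f(k)/C(k) = (k**2 - 3*k + 4)/(k*(2*k**2 - k + 5)).
s_(k+1) − s_k = 2**k*k*(2*k**2 - k + 5)*factorial(k) = t_k.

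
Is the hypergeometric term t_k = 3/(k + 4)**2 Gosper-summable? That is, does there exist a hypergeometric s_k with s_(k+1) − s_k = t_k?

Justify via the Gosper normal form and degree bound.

No — the linear system for f has no solution.

Ratio r(k) = (k + 4)**2/(k + 5)**2.
So A=k**2 + 8*k + 16 and B=k**2 + 10*k + 25, with C=1.
Key eq: (k**2 + 8*k + 16)·f(k+1) = (k**2 + 8*k + 16)·f(k) + (1).
Degrees (2,2,0) ⇒ d ≤ 0.
Generic f = c0 gives residual -1; -1 = 0 cannot hold, so t_k is not Gosper-summable.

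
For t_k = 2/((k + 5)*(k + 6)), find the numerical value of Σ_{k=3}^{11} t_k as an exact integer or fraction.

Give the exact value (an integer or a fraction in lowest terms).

Compute t_(k+1)/t_k: get (k + 5)/(k + 7).
Gosper form: A/B · C(k+1)/C(k) with A=k + 5, B=k + 7, C=1.
Need (k + 5)·f(k+1) − (k + 6)·f(k) = 1.
Degrees (1,1,0) ⇒ d ≤ 1.
Solve for f: f(k) = k/5 (degree 1 ≤ 1).
Certificate R = B(k−1)f/C = k*(k + 6)/5 gives s_k = 2*k/(5*(k + 5)).
Verify: 2/(k**2 + 11*k + 30) matches t_k.
Sum = s_(12) − s_(3); s_(12) = 24/85, s_(3) = 3/20 ⇒ 9/68.

Σ = 9/68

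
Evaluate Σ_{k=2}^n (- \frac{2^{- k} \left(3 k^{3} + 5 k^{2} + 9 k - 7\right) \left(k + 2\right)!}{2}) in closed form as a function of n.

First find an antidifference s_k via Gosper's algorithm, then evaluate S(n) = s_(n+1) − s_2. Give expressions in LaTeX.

S(n) = - 2^{- n - 1} \left(n - 1\right) \left(3 n + 5\right) \left(n + 3\right)!

t_(k+1)/t_k = (3*k**4 + 23*k**3 + 70*k**2 + 94*k + 30)/(2*(3*k**3 + 5*k**2 + 9*k - 7)).
Take A(k)=k/2 + 3/2, B(k)=1, C(k)=k**3 + 5*k**2/3 + 3*k - 7/3.
f must satisfy (k/2 + 3/2)·f(k+1) − (1)·f(k) = k**3 + 5*k**2/3 + 3*k - 7/3.
From deg A=1, deg B=0, deg C=3: d=2.
Solve for f: f(k) = 2*(k - 2)*(3*k + 2)/3 (degree 2 ≤ 2).
So s_k = (B(k−1)f/C)·t_k = (2*(k - 2)*(3*k + 2)/(3*k**3 + 5*k**2 + 9*k - 7))·t_k = -(k - 2)*(3*k + 2)*factorial(k + 2)/2**k.
s_(k+1) − s_k = -(3*k**3 + 5*k**2 + 9*k - 7)*factorial(k + 2)/(2*2**k) = t_k.
Telescope: S(n) = s_(n+1) − s_(2) = -2**(-n - 1)*(n - 1)*(3*n + 5)*factorial(n + 3) − (0) = -2**(-n - 1)*(n - 1)*(3*n + 5)*factorial(n + 3).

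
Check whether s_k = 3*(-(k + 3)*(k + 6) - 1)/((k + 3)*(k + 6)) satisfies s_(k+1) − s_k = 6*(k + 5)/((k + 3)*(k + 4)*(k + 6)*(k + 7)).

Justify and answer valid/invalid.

s_(k+1) = 3*(-(k + 4)*(k + 7) - 1)/((k + 4)*(k + 7))
s_(k+1) − s_k = 6*(k + 5)/(k**4 + 20*k**3 + 145*k**2 + 450*k + 504)
(s_(k+1) − s_k) − t_k = 0

valid (s_(k+1) − s_k reduces to t_k)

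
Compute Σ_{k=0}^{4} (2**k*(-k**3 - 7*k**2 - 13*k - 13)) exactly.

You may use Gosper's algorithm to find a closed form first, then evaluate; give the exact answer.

Ratio r(k) = 2*(k**3 + 10*k**2 + 30*k + 34)/(k**3 + 7*k**2 + 13*k + 13).
Take A(k)=2, B(k)=1, C(k)=k**3 + 7*k**2 + 13*k + 13.
Solve (2)·f(k+1) − (1)·f(k) = k**3 + 7*k**2 + 13*k + 13.
deg f ≤ 3 (via 0,0,3).
Solving with deg f ≤ 3: f(k) = (k + 1)*(k**2 + 3).
R(k) = B(k−1)·f(k)/C(k) = (k + 1)*(k**2 + 3)/(k**3 + 7*k**2 + 13*k + 13); s_k = R·t_k = 2**k*(-k**3 - k**2 - 3*k - 3).
Δs = 2**k*(-k**3 - 7*k**2 - 13*k - 13), as required.
Sum = s_(5) − s_(0); s_(5) = -5376, s_(0) = -3 ⇒ -5373.

Σ = -5373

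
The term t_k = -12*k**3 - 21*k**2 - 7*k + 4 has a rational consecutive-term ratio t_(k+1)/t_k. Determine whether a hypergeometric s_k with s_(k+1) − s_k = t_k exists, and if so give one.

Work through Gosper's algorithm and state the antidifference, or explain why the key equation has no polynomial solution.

s_k = k*(-3*k**3 - k**2 + 4*k + 4)

The ratio is (12*k**3 + 57*k**2 + 85*k + 36)/(12*k**3 + 21*k**2 + 7*k - 4).
Factor: A=1; B=1; C=k**3 + 7*k**2/4 + 7*k/12 - 1/3.
Need (1)·f(k+1) − (1)·f(k) = k**3 + 7*k**2/4 + 7*k/12 - 1/3.
Bound: deg f ≤ 4.
A polynomial solution: f(k) = k*(3*k**3 + k**2 - 4*k - 4)/12.
R(k) = B(k−1)·f(k)/C(k) = k*(3*k**3 + k**2 - 4*k - 4)/(12*k**3 + 21*k**2 + 7*k - 4); s_k = R·t_k = k*(-3*k**3 - k**2 + 4*k + 4).
Check: Δs_k = -12*k**3 - 21*k**2 - 7*k + 4. ✓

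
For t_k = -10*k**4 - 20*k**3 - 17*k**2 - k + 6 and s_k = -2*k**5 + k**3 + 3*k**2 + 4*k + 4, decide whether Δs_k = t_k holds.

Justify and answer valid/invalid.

s_(k+1) = 4*k - 2*(k + 1)**5 + (k + 1)**3 + 3*(k + 1)**2 + 8
s_(k+1) − s_k = -10*k**4 - 20*k**3 - 17*k**2 - k + 6
(s_(k+1) − s_k) − t_k = 0

valid (s_(k+1) − s_k reduces to t_k)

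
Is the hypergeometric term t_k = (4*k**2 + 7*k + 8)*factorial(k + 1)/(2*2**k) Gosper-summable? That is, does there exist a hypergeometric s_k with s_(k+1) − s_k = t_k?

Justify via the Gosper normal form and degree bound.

Step 1: r(k) = (k + 2)*(7*k + 4*(k + 1)**2 + 15)/(2*(4*k**2 + 7*k + 8)).
Normal form (A,B,C) = (k/2 + 1, 1, k**2 + 7*k/4 + 2).
Key eq: (k/2 + 1)·f(k+1) = (1)·f(k) + (k**2 + 7*k/4 + 2).
Degrees (1,0,2) ⇒ d ≤ 1.
Coefficient equations give f(k) = (4*k + 3)/2.
R(k) = B(k−1)·f(k)/C(k) = 2*(4*k + 3)/(4*k**2 + 7*k + 8); s_k = R·t_k = (4*k + 3)*factorial(k + 1)/2**k.
Verify: (4*k**2 + 7*k + 8)*factorial(k + 1)/(2*2**k) matches t_k.

Yes. s_k = (4*k + 3)*factorial(k + 1)/2**k.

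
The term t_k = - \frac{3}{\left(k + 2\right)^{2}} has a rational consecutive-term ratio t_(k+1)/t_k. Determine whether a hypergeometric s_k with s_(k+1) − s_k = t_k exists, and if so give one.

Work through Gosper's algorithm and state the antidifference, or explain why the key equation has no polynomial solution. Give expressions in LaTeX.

Ratio r(k) = (k + 2)**2/(k + 3)**2.
Normal form (A,B,C) = (k**2 + 4*k + 4, k**2 + 6*k + 9, 1).
Key eq: (k**2 + 4*k + 4)·f(k+1) = (k**2 + 4*k + 4)·f(k) + (1).
d = 0 from the (2,2,0) case.
f = c0 ⇒ A·f(k+1) − B(k−1)·f(k) − C = -1. The system {-1 = 0} is inconsistent; no antidifference.

not Gosper-summable; s_k does not exist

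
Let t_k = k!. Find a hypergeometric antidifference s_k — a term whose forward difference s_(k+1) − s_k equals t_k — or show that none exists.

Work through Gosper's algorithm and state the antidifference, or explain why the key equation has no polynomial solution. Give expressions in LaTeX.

Step 1: r(k) = k + 1.
So A=k + 1 and B=1, with C=1.
Solve (k + 1)·f(k+1) − (1)·f(k) = 1.
Degrees (1,0,0) ⇒ d ≤ -1.
d = -1 < 0 ⇒ no nonzero polynomial f; not summable.

none (Gosper's algorithm certifies no s_k)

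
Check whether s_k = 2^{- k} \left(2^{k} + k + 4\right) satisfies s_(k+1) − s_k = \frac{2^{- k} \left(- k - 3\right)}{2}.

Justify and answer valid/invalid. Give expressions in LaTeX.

Valid: the claim telescopes to t_k.

s_(k+1) = (2*2**k + k + 5)/(2*2**k)
s_(k+1) − s_k = (-k - 3)/(2*2**k)
(s_(k+1) − s_k) − t_k = 0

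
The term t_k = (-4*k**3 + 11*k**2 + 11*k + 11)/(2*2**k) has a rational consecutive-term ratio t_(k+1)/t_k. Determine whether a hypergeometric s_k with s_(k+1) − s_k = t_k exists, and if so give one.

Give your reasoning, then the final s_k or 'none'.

Ratio r(k) = (4*k**3 + k**2 - 21*k - 29)/(2*(4*k**3 - 11*k**2 - 11*k - 11)).
So A=1/2 and B=1, with C=k**3 - 11*k**2/4 - 11*k/4 - 11/4.
Solve (1/2)·f(k+1) − (1)·f(k) = k**3 - 11*k**2/4 - 11*k/4 - 11/4.
Degrees (0,0,3) ⇒ d ≤ 3.
Coefficient equations give f(k) = -(4*k**3 + k**2 + 3*k - 3)/2.
Then R = B(k−1)f/C = -2*(4*k**3 + k**2 + 3*k - 3)/(4*k**3 - 11*k**2 - 11*k - 11), so s_k = R(k)·t_k = (4*k**3 + k**2 + 3*k - 3)/2**k.
s_(k+1) − s_k = (-4*k**3 + 11*k**2 + 11*k + 11)/(2*2**k) = t_k.

s_k = (4*k**3 + k**2 + 3*k - 3)/2**k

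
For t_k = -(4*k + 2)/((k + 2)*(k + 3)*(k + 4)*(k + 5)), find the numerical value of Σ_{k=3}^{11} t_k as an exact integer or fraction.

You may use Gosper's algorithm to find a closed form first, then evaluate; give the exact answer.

Σ = -17/560

Step 1: r(k) = (k + 2)*(2*k + 3)/((k + 6)*(2*k + 1)).
Normal form (A,B,C) = (k + 2, k + 6, k + 1/2).
Solve (k + 2)·f(k+1) − (k + 5)·f(k) = k + 1/2.
From deg A=1, deg B=1, deg C=1: d=3.
Coefficient equations give f(k) = k*(k**2 + 9*k + 2)/48.
Then R = B(k−1)f/C = k*(k + 5)*(k**2 + 9*k + 2)/(24*(2*k + 1)), so s_k = R(k)·t_k = -k*(k**2 + 9*k + 2)/(12*(k + 2)*(k + 3)*(k + 4)).
s_(k+1) − s_k = 2*(-2*k - 1)/(k**4 + 14*k**3 + 71*k**2 + 154*k + 120) = t_k.
Telescoping: Σ = s_(12) − s_(3) = -127/1680 − (-19/420) = -17/560.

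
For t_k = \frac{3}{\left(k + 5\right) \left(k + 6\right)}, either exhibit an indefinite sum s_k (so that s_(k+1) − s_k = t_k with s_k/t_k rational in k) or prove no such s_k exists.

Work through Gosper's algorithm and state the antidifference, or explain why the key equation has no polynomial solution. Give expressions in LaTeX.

Step 1: r(k) = (k + 5)/(k + 7).
Normal form (A,B,C) = (k + 5, k + 7, 1).
Need (k + 5)·f(k+1) − (k + 6)·f(k) = 1.
deg f ≤ 1 (via 1,1,0).
Match coefficients ⇒ f(k) = k/5.
So s_k = (B(k−1)f/C)·t_k = (k*(k + 6)/5)·t_k = 3*k/(5*(k + 5)).
s_(k+1) − s_k = 3/(k**2 + 11*k + 30) = t_k.

s_k = \frac{3 k}{5 \left(k + 5\right)}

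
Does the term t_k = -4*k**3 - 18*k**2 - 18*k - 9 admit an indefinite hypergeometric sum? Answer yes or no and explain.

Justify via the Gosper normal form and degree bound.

Compute t_(k+1)/t_k: get (4*k**3 + 30*k**2 + 66*k + 49)/(4*k**3 + 18*k**2 + 18*k + 9).
Take A(k)=1, B(k)=1, C(k)=k**3 + 9*k**2/2 + 9*k/2 + 9/4.
f must satisfy (1)·f(k+1) − (1)·f(k) = k**3 + 9*k**2/2 + 9*k/2 + 9/4.
Degrees (0,0,3) ⇒ d ≤ 4.
Coefficient equations give f(k) = k*(k**3 + 4*k**2 + k + 3)/4.
So s_k = (B(k−1)f/C)·t_k = (k*(k**3 + 4*k**2 + k + 3)/(4*k**3 + 18*k**2 + 18*k + 9))·t_k = k*(-k**3 - 4*k**2 - k - 3).
s_(k+1) − s_k = -4*k**3 - 18*k**2 - 18*k - 9 = t_k.

Yes. s_k = k*(-k**3 - 4*k**2 - k - 3).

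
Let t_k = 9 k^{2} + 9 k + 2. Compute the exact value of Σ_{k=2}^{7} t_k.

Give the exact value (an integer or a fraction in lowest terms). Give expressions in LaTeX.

Compute t_(k+1)/t_k: get (9*k**2 + 27*k + 20)/(9*k**2 + 9*k + 2).
Factor: A=1; B=1; C=k**2 + k + 2/9.
Set up (1)·f(k+1) − (1)·f(k) − (k**2 + k + 2/9) = 0.
d = 3 from the (0,0,2) case.
Solve for f: f(k) = k*(3*k**2 - 1)/9 (degree 3 ≤ 3).
So s_k = (B(k−1)f/C)·t_k = (k*(3*k**2 - 1)/((3*k + 1)*(3*k + 2)))·t_k = 3*k**3 - k.
Check: Δs_k = 9*k**2 + 9*k + 2. ✓
Telescoping: Σ = s_(8) − s_(2) = 1528 − (22) = 1506.

Σ = 1506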